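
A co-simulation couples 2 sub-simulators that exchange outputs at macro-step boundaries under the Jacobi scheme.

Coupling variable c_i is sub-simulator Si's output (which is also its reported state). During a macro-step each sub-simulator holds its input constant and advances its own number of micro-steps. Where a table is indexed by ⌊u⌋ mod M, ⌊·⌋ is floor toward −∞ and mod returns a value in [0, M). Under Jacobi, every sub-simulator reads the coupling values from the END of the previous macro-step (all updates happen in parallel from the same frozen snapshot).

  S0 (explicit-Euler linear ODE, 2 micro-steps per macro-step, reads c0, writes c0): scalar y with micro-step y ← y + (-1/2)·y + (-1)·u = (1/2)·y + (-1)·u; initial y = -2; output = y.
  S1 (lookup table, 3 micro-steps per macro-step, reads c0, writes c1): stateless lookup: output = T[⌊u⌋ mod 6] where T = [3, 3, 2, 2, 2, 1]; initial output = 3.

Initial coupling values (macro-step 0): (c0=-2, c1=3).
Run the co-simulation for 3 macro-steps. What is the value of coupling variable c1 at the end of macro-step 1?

c1 at macro-step 1 = 2

macro 1: S0 reads c0=-2 → after 2×micro: 5/2; S1 reads c0=-2 → after 3×micro: 2 ⇒ (c0=5/2, c1=2)
macro 2: S0 reads c0=5/2 → after 2×micro: -25/8; S1 reads c0=5/2 → after 3×micro: 2 ⇒ (c0=-25/8, c1=2)
macro 3: S0 reads c0=-25/8 → after 2×micro: 125/32; S1 reads c0=-25/8 → after 3×micro: 2 ⇒ (c0=125/32, c1=2)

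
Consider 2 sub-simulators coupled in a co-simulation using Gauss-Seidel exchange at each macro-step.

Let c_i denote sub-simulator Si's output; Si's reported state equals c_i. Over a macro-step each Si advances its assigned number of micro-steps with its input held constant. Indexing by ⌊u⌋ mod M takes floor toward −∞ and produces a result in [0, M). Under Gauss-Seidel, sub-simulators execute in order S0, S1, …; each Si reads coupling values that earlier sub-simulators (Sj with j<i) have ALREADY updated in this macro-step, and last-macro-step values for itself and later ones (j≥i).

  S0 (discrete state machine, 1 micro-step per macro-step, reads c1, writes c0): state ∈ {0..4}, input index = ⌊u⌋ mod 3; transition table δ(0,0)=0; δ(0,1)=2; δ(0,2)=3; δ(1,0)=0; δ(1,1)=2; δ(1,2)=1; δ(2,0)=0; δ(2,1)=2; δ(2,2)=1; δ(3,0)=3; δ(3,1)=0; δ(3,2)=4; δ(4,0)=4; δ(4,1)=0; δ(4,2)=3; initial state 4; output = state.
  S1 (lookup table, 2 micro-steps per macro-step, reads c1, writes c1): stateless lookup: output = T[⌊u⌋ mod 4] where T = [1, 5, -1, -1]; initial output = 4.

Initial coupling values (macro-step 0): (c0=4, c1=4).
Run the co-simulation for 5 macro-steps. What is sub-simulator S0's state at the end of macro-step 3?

S0 state at macro-step 3 = 1

macro 1: S0 reads c1=4 → after 1×micro: 0; S1 reads c1=4 → after 2×micro: 1 ⇒ (c0=0, c1=1)
macro 2: S0 reads c1=1 → after 1×micro: 2; S1 reads c1=1 → after 2×micro: 5 ⇒ (c0=2, c1=5)
macro 3: S0 reads c1=5 → after 1×micro: 1; S1 reads c1=5 → after 2×micro: 5 ⇒ (c0=1, c1=5)
macro 4: S0 reads c1=5 → after 1×micro: 1; S1 reads c1=5 → after 2×micro: 5 ⇒ (c0=1, c1=5)
macro 5: S0 reads c1=5 → after 1×micro: 1; S1 reads c1=5 → after 2×micro: 5 ⇒ (c0=1, c1=5)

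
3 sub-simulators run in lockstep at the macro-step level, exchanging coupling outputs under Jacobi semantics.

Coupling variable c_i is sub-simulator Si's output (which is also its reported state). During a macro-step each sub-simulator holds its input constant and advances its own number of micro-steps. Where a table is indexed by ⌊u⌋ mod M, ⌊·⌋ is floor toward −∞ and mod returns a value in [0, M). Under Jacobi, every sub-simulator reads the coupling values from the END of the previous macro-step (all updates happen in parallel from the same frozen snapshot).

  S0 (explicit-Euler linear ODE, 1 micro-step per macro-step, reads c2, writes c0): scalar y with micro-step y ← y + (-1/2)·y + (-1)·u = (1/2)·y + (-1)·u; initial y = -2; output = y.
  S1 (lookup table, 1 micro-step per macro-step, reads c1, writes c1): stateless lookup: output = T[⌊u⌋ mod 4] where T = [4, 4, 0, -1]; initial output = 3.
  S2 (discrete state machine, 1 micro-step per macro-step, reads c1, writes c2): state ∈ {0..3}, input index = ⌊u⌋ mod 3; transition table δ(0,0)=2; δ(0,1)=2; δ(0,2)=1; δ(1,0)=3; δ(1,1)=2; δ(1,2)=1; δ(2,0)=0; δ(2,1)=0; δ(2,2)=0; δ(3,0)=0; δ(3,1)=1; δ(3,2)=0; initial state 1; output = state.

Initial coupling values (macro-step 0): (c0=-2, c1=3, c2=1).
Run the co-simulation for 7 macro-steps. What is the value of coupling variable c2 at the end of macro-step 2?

c2 at macro-step 2 = 0

macro 1: S0 reads c2=1 → after 1×micro: -2; S1 reads c1=3 → after 1×micro: -1; S2 reads c1=3 → after 1×micro: 3 ⇒ (c0=-2, c1=-1, c2=3)
macro 2: S0 reads c2=3 → after 1×micro: -4; S1 reads c1=-1 → after 1×micro: -1; S2 reads c1=-1 → after 1×micro: 0 ⇒ (c0=-4, c1=-1, c2=0)
macro 3: S0 reads c2=0 → after 1×micro: -2; S1 reads c1=-1 → after 1×micro: -1; S2 reads c1=-1 → after 1×micro: 1 ⇒ (c0=-2, c1=-1, c2=1)
macro 4: S0 reads c2=1 → after 1×micro: -2; S1 reads c1=-1 → after 1×micro: -1; S2 reads c1=-1 → after 1×micro: 1 ⇒ (c0=-2, c1=-1, c2=1)
macro 5: S0 reads c2=1 → after 1×micro: -2; S1 reads c1=-1 → after 1×micro: -1; S2 reads c1=-1 → after 1×micro: 1 ⇒ (c0=-2, c1=-1, c2=1)
macro 6: S0 reads c2=1 → after 1×micro: -2; S1 reads c1=-1 → after 1×micro: -1; S2 reads c1=-1 → after 1×micro: 1 ⇒ (c0=-2, c1=-1, c2=1)
macro 7: S0 reads c2=1 → after 1×micro: -2; S1 reads c1=-1 → after 1×micro: -1; S2 reads c1=-1 → after 1×micro: 1 ⇒ (c0=-2, c1=-1, c2=1)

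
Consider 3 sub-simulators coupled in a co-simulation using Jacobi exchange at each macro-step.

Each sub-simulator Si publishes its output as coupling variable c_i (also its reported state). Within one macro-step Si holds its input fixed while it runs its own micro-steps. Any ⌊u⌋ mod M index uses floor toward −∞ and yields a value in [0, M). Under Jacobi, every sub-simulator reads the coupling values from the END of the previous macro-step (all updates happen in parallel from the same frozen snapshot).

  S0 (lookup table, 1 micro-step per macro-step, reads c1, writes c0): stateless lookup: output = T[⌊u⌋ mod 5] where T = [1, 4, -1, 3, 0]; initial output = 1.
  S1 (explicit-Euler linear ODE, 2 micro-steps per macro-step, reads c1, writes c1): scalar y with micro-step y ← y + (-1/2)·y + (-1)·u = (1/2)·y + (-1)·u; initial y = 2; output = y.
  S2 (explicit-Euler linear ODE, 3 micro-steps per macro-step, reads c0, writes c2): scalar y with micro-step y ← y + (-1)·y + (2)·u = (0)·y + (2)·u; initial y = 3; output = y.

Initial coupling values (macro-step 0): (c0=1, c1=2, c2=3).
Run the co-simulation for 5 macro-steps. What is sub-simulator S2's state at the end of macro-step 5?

S2 state at macro-step 5 = 8

macro 1: S0 reads c1=2 → after 1×micro: -1; S1 reads c1=2 → after 2×micro: -5/2; S2 reads c0=1 → after 3×micro: 2 ⇒ (c0=-1, c1=-5/2, c2=2)
macro 2: S0 reads c1=-5/2 → after 1×micro: -1; S1 reads c1=-5/2 → after 2×micro: 25/8; S2 reads c0=-1 → after 3×micro: -2 ⇒ (c0=-1, c1=25/8, c2=-2)
macro 3: S0 reads c1=25/8 → after 1×micro: 3; S1 reads c1=25/8 → after 2×micro: -125/32; S2 reads c0=-1 → after 3×micro: -2 ⇒ (c0=3, c1=-125/32, c2=-2)
macro 4: S0 reads c1=-125/32 → after 1×micro: 4; S1 reads c1=-125/32 → after 2×micro: 625/128; S2 reads c0=3 → after 3×micro: 6 ⇒ (c0=4, c1=625/128, c2=6)
macro 5: S0 reads c1=625/128 → after 1×micro: 0; S1 reads c1=625/128 → after 2×micro: -3125/512; S2 reads c0=4 → after 3×micro: 8 ⇒ (c0=0, c1=-3125/512, c2=8)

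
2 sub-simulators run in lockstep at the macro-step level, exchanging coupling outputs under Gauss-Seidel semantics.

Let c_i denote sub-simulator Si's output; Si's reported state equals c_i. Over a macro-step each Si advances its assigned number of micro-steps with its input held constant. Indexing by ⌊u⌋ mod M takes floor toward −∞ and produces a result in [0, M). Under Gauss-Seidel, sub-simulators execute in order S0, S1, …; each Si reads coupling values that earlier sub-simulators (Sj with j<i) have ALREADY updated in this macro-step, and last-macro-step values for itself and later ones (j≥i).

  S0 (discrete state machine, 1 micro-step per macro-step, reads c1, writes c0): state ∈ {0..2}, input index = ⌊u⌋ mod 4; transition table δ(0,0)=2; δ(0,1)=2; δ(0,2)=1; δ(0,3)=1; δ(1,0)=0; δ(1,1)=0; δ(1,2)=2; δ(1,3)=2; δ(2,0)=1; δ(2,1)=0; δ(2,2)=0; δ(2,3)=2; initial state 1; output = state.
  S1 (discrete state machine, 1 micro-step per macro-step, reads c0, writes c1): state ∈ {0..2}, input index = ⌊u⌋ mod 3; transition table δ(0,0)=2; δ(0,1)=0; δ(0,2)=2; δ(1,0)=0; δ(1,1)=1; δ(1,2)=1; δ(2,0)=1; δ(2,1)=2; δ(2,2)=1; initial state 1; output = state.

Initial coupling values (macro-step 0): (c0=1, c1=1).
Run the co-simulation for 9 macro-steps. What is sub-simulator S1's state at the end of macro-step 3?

macro 1: S0 reads c1=1 → after 1×micro: 0; S1 reads c0=0 → after 1×micro: 0 ⇒ (c0=0, c1=0)
macro 2: S0 reads c1=0 → after 1×micro: 2; S1 reads c0=2 → after 1×micro: 2 ⇒ (c0=2, c1=2)
macro 3: S0 reads c1=2 → after 1×micro: 0; S1 reads c0=0 → after 1×micro: 1 ⇒ (c0=0, c1=1)
macro 4: S0 reads c1=1 → after 1×micro: 2; S1 reads c0=2 → after 1×micro: 1 ⇒ (c0=2, c1=1)
macro 5: S0 reads c1=1 → after 1×micro: 0; S1 reads c0=0 → after 1×micro: 0 ⇒ (c0=0, c1=0)
macro 6: S0 reads c1=0 → after 1×micro: 2; S1 reads c0=2 → after 1×micro: 2 ⇒ (c0=2, c1=2)
macro 7: S0 reads c1=2 → after 1×micro: 0; S1 reads c0=0 → after 1×micro: 1 ⇒ (c0=0, c1=1)
macro 8: S0 reads c1=1 → after 1×micro: 2; S1 reads c0=2 → after 1×micro: 1 ⇒ (c0=2, c1=1)
macro 9: S0 reads c1=1 → after 1×micro: 0; S1 reads c0=0 → after 1×micro: 0 ⇒ (c0=0, c1=0)

S1 state at macro-step 3 = 1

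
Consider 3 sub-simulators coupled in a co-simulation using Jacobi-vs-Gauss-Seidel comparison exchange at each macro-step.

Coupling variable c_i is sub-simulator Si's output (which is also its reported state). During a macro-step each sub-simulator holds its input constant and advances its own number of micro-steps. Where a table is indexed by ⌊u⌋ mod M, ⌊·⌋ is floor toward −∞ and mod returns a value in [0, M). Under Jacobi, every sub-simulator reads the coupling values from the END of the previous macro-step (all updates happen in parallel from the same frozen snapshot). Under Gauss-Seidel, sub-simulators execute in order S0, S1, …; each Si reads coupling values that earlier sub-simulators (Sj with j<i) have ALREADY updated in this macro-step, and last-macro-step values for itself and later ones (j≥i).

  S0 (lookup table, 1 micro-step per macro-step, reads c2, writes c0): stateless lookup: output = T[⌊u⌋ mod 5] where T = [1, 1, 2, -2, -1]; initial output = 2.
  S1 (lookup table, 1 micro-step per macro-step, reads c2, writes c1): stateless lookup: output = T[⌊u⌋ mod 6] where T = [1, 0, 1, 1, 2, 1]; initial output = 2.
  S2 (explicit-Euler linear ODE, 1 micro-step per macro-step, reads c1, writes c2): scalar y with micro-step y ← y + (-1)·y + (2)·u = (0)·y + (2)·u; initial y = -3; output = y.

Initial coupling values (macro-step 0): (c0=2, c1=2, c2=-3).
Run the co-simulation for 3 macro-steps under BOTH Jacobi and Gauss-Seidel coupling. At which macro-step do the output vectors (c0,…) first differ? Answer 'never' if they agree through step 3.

first divergence at macro-step: 1

[Jacobi] macro 1: S0 reads c2=-3 → after 1×micro: 2; S1 reads c2=-3 → after 1×micro: 1; S2 reads c1=2 → after 1×micro: 4 ⇒ (c0=2, c1=1, c2=4)
[Jacobi] macro 2: S0 reads c2=4 → after 1×micro: -1; S1 reads c2=4 → after 1×micro: 2; S2 reads c1=1 → after 1×micro: 2 ⇒ (c0=-1, c1=2, c2=2)
[Jacobi] macro 3: S0 reads c2=2 → after 1×micro: 2; S1 reads c2=2 → after 1×micro: 1; S2 reads c1=2 → after 1×micro: 4 ⇒ (c0=2, c1=1, c2=4)
[Gauss-Seidel] macro 1: S0 reads c2=-3 → after 1×micro: 2; S1 reads c2=-3 → after 1×micro: 1; S2 reads c1=1 → after 1×micro: 2 ⇒ (c0=2, c1=1, c2=2)
[Gauss-Seidel] macro 2: S0 reads c2=2 → after 1×micro: 2; S1 reads c2=2 → after 1×micro: 1; S2 reads c1=1 → after 1×micro: 2 ⇒ (c0=2, c1=1, c2=2)
[Gauss-Seidel] macro 3: S0 reads c2=2 → after 1×micro: 2; S1 reads c2=2 → after 1×micro: 1; S2 reads c1=1 → after 1×micro: 2 ⇒ (c0=2, c1=1, c2=2)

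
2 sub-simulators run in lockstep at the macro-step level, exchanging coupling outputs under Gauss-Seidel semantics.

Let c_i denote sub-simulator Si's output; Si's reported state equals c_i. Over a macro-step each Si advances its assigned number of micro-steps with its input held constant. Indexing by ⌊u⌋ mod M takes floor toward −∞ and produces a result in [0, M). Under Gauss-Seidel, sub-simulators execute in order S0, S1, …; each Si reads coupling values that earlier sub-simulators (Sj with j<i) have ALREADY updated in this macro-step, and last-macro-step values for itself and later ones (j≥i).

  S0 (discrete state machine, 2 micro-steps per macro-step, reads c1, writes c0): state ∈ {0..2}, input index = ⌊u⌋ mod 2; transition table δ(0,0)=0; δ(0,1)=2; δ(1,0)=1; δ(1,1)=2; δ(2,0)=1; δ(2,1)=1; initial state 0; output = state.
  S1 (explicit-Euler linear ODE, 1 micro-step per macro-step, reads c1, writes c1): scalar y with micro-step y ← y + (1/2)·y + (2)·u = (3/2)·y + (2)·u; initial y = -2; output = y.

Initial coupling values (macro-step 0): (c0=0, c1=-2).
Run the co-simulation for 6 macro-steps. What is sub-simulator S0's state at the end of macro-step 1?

macro 1: S0 reads c1=-2 → after 2×micro: 0; S1 reads c1=-2 → after 1×micro: -7 ⇒ (c0=0, c1=-7)
macro 2: S0 reads c1=-7 → after 2×micro: 1; S1 reads c1=-7 → after 1×micro: -49/2 ⇒ (c0=1, c1=-49/2)
macro 3: S0 reads c1=-49/2 → after 2×micro: 1; S1 reads c1=-49/2 → after 1×micro: -343/4 ⇒ (c0=1, c1=-343/4)
macro 4: S0 reads c1=-343/4 → after 2×micro: 1; S1 reads c1=-343/4 → after 1×micro: -2401/8 ⇒ (c0=1, c1=-2401/8)
macro 5: S0 reads c1=-2401/8 → after 2×micro: 1; S1 reads c1=-2401/8 → after 1×micro: -16807/16 ⇒ (c0=1, c1=-16807/16)
macro 6: S0 reads c1=-16807/16 → after 2×micro: 1; S1 reads c1=-16807/16 → after 1×micro: -117649/32 ⇒ (c0=1, c1=-117649/32)

S0 state at macro-step 1 = 0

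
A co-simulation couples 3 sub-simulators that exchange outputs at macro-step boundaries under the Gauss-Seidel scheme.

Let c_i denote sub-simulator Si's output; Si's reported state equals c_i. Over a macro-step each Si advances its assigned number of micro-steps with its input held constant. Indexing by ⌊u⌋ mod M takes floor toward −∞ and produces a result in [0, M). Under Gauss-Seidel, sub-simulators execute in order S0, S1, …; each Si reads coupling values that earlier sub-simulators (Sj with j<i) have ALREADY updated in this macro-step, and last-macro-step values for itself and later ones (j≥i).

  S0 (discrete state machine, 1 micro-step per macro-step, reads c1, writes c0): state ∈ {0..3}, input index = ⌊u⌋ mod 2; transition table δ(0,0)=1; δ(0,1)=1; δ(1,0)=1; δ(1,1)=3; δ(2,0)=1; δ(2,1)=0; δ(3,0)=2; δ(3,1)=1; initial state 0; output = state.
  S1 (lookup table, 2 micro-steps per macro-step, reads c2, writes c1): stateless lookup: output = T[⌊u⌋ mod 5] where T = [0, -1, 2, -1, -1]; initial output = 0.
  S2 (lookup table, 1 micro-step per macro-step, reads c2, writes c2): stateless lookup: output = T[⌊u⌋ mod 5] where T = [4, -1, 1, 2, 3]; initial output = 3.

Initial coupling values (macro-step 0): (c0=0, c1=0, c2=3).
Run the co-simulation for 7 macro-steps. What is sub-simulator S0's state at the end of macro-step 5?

S0 state at macro-step 5 = 1

macro 1: S0 reads c1=0 → after 1×micro: 1; S1 reads c2=3 → after 2×micro: -1; S2 reads c2=3 → after 1×micro: 2 ⇒ (c0=1, c1=-1, c2=2)
macro 2: S0 reads c1=-1 → after 1×micro: 3; S1 reads c2=2 → after 2×micro: 2; S2 reads c2=2 → after 1×micro: 1 ⇒ (c0=3, c1=2, c2=1)
macro 3: S0 reads c1=2 → after 1×micro: 2; S1 reads c2=1 → after 2×micro: -1; S2 reads c2=1 → after 1×micro: -1 ⇒ (c0=2, c1=-1, c2=-1)
macro 4: S0 reads c1=-1 → after 1×micro: 0; S1 reads c2=-1 → after 2×micro: -1; S2 reads c2=-1 → after 1×micro: 3 ⇒ (c0=0, c1=-1, c2=3)
macro 5: S0 reads c1=-1 → after 1×micro: 1; S1 reads c2=3 → after 2×micro: -1; S2 reads c2=3 → after 1×micro: 2 ⇒ (c0=1, c1=-1, c2=2)
macro 6: S0 reads c1=-1 → after 1×micro: 3; S1 reads c2=2 → after 2×micro: 2; S2 reads c2=2 → after 1×micro: 1 ⇒ (c0=3, c1=2, c2=1)
macro 7: S0 reads c1=2 → after 1×micro: 2; S1 reads c2=1 → after 2×micro: -1; S2 reads c2=1 → after 1×micro: -1 ⇒ (c0=2, c1=-1, c2=-1)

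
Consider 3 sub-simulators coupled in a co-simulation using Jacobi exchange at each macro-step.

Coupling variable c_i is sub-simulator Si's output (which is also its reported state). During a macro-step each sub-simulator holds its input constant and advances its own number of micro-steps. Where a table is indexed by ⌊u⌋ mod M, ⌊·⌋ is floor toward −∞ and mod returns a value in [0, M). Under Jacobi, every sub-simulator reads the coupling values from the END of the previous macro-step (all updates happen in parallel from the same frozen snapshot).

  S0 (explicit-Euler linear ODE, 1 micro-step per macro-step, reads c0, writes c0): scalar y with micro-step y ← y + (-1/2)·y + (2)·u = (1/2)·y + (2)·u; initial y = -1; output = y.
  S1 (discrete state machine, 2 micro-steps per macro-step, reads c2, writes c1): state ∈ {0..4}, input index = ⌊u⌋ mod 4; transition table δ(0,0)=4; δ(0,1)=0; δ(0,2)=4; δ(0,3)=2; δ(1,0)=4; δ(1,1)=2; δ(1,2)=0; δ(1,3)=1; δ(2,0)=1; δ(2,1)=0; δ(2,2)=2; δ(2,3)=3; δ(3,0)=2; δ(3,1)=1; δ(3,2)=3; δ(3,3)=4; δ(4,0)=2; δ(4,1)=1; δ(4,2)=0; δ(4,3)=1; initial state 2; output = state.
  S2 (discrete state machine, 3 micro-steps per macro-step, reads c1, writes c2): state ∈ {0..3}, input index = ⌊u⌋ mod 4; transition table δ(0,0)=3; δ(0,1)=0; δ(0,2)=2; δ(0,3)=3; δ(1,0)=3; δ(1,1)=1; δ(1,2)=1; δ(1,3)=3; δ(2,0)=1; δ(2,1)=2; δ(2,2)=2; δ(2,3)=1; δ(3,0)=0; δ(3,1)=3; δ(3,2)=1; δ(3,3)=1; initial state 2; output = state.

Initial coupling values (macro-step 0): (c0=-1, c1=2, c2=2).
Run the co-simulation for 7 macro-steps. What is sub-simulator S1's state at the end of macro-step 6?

macro 1: S0 reads c0=-1 → after 1×micro: -5/2; S1 reads c2=2 → after 2×micro: 2; S2 reads c1=2 → after 3×micro: 2 ⇒ (c0=-5/2, c1=2, c2=2)
macro 2: S0 reads c0=-5/2 → after 1×micro: -25/4; S1 reads c2=2 → after 2×micro: 2; S2 reads c1=2 → after 3×micro: 2 ⇒ (c0=-25/4, c1=2, c2=2)
macro 3: S0 reads c0=-25/4 → after 1×micro: -125/8; S1 reads c2=2 → after 2×micro: 2; S2 reads c1=2 → after 3×micro: 2 ⇒ (c0=-125/8, c1=2, c2=2)
macro 4: S0 reads c0=-125/8 → after 1×micro: -625/16; S1 reads c2=2 → after 2×micro: 2; S2 reads c1=2 → after 3×micro: 2 ⇒ (c0=-625/16, c1=2, c2=2)
macro 5: S0 reads c0=-625/16 → after 1×micro: -3125/32; S1 reads c2=2 → after 2×micro: 2; S2 reads c1=2 → after 3×micro: 2 ⇒ (c0=-3125/32, c1=2, c2=2)
macro 6: S0 reads c0=-3125/32 → after 1×micro: -15625/64; S1 reads c2=2 → after 2×micro: 2; S2 reads c1=2 → after 3×micro: 2 ⇒ (c0=-15625/64, c1=2, c2=2)
macro 7: S0 reads c0=-15625/64 → after 1×micro: -78125/128; S1 reads c2=2 → after 2×micro: 2; S2 reads c1=2 → after 3×micro: 2 ⇒ (c0=-78125/128, c1=2, c2=2)

S1 state at macro-step 6 = 2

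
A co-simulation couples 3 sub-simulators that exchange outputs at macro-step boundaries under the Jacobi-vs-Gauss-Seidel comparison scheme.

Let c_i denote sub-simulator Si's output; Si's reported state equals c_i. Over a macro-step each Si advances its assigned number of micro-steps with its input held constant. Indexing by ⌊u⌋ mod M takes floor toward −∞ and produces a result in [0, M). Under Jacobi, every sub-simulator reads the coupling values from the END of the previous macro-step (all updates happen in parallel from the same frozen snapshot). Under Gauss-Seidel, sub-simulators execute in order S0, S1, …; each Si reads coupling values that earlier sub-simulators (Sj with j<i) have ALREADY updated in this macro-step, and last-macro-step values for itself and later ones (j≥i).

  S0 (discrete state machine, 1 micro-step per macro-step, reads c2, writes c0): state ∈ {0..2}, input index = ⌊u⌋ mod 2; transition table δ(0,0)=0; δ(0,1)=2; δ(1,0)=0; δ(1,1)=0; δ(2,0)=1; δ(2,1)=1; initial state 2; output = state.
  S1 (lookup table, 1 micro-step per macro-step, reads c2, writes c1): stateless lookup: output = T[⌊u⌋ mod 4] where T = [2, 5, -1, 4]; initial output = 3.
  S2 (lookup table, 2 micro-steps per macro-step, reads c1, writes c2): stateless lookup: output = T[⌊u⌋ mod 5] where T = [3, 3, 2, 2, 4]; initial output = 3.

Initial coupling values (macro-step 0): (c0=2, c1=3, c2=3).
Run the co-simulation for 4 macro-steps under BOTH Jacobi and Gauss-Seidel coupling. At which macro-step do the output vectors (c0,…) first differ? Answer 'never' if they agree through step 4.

first divergence at macro-step: 1

[Jacobi] macro 1: S0 reads c2=3 → after 1×micro: 1; S1 reads c2=3 → after 1×micro: 4; S2 reads c1=3 → after 2×micro: 2 ⇒ (c0=1, c1=4, c2=2)
[Jacobi] macro 2: S0 reads c2=2 → after 1×micro: 0; S1 reads c2=2 → after 1×micro: -1; S2 reads c1=4 → after 2×micro: 4 ⇒ (c0=0, c1=-1, c2=4)
[Jacobi] macro 3: S0 reads c2=4 → after 1×micro: 0; S1 reads c2=4 → after 1×micro: 2; S2 reads c1=-1 → after 2×micro: 4 ⇒ (c0=0, c1=2, c2=4)
[Jacobi] macro 4: S0 reads c2=4 → after 1×micro: 0; S1 reads c2=4 → after 1×micro: 2; S2 reads c1=2 → after 2×micro: 2 ⇒ (c0=0, c1=2, c2=2)
[Gauss-Seidel] macro 1: S0 reads c2=3 → after 1×micro: 1; S1 reads c2=3 → after 1×micro: 4; S2 reads c1=4 → after 2×micro: 4 ⇒ (c0=1, c1=4, c2=4)
[Gauss-Seidel] macro 2: S0 reads c2=4 → after 1×micro: 0; S1 reads c2=4 → after 1×micro: 2; S2 reads c1=2 → after 2×micro: 2 ⇒ (c0=0, c1=2, c2=2)
[Gauss-Seidel] macro 3: S0 reads c2=2 → after 1×micro: 0; S1 reads c2=2 → after 1×micro: -1; S2 reads c1=-1 → after 2×micro: 4 ⇒ (c0=0, c1=-1, c2=4)
[Gauss-Seidel] macro 4: S0 reads c2=4 → after 1×micro: 0; S1 reads c2=4 → after 1×micro: 2; S2 reads c1=2 → after 2×micro: 2 ⇒ (c0=0, c1=2, c2=2)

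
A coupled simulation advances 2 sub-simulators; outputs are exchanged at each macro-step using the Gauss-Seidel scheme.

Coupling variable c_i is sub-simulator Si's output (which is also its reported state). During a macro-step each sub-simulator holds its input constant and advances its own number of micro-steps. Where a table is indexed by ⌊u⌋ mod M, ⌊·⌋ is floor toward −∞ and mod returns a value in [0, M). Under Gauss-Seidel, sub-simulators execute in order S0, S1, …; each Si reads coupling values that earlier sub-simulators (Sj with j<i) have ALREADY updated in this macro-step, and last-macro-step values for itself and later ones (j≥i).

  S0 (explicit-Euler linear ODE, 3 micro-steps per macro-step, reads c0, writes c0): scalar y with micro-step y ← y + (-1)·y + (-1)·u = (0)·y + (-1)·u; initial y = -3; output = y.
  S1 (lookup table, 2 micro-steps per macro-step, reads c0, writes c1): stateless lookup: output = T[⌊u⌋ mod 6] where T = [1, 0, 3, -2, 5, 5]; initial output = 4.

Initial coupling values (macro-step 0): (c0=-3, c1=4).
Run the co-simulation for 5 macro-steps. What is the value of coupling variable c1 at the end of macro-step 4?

macro 1: S0 reads c0=-3 → after 3×micro: 3; S1 reads c0=3 → after 2×micro: -2 ⇒ (c0=3, c1=-2)
macro 2: S0 reads c0=3 → after 3×micro: -3; S1 reads c0=-3 → after 2×micro: -2 ⇒ (c0=-3, c1=-2)
macro 3: S0 reads c0=-3 → after 3×micro: 3; S1 reads c0=3 → after 2×micro: -2 ⇒ (c0=3, c1=-2)
macro 4: S0 reads c0=3 → after 3×micro: -3; S1 reads c0=-3 → after 2×micro: -2 ⇒ (c0=-3, c1=-2)
macro 5: S0 reads c0=-3 → after 3×micro: 3; S1 reads c0=3 → after 2×micro: -2 ⇒ (c0=3, c1=-2)

c1 at macro-step 4 = -2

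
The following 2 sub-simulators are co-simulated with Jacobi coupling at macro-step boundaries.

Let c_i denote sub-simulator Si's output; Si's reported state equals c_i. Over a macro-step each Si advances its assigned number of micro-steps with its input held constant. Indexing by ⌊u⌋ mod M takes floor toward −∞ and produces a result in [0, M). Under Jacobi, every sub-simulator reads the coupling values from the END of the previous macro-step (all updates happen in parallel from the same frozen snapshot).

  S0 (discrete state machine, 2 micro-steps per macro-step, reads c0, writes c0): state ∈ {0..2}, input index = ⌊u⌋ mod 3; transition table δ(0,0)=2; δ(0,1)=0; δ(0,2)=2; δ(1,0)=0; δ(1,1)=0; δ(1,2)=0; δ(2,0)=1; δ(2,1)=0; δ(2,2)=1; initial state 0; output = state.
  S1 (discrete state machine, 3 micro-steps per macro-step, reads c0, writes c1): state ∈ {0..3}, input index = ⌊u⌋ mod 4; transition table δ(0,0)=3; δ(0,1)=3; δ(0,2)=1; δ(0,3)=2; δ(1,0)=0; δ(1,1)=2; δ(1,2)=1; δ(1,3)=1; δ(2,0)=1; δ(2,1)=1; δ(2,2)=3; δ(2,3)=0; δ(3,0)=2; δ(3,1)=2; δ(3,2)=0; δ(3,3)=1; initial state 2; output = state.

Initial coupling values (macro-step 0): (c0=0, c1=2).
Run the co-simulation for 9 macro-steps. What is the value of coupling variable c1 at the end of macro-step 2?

c1 at macro-step 2 = 2

macro 1: S0 reads c0=0 → after 2×micro: 1; S1 reads c0=0 → after 3×micro: 3 ⇒ (c0=1, c1=3)
macro 2: S0 reads c0=1 → after 2×micro: 0; S1 reads c0=1 → after 3×micro: 2 ⇒ (c0=0, c1=2)
macro 3: S0 reads c0=0 → after 2×micro: 1; S1 reads c0=0 → after 3×micro: 3 ⇒ (c0=1, c1=3)
macro 4: S0 reads c0=1 → after 2×micro: 0; S1 reads c0=1 → after 3×micro: 2 ⇒ (c0=0, c1=2)
macro 5: S0 reads c0=0 → after 2×micro: 1; S1 reads c0=0 → after 3×micro: 3 ⇒ (c0=1, c1=3)
macro 6: S0 reads c0=1 → after 2×micro: 0; S1 reads c0=1 → after 3×micro: 2 ⇒ (c0=0, c1=2)
macro 7: S0 reads c0=0 → after 2×micro: 1; S1 reads c0=0 → after 3×micro: 3 ⇒ (c0=1, c1=3)
macro 8: S0 reads c0=1 → after 2×micro: 0; S1 reads c0=1 → after 3×micro: 2 ⇒ (c0=0, c1=2)
macro 9: S0 reads c0=0 → after 2×micro: 1; S1 reads c0=0 → after 3×micro: 3 ⇒ (c0=1, c1=3)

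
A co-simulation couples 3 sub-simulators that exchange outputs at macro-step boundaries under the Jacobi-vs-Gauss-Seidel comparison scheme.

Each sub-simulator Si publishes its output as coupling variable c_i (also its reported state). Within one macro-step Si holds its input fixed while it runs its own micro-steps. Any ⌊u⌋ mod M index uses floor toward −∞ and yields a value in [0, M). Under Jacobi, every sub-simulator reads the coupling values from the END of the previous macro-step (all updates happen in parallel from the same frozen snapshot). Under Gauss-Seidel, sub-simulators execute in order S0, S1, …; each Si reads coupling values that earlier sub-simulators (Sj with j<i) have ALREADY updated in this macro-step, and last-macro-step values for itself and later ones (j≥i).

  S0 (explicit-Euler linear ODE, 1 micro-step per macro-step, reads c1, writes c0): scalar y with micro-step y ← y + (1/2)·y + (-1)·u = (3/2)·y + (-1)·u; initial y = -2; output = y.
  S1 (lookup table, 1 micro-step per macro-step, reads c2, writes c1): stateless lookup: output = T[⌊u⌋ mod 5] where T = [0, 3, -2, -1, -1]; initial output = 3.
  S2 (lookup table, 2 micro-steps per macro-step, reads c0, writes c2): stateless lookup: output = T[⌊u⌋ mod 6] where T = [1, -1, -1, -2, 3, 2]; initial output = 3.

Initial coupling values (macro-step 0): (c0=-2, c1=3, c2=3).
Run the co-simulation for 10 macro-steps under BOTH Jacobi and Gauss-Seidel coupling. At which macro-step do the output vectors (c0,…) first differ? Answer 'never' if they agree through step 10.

[Jacobi] macro 1: S0 reads c1=3 → after 1×micro: -6; S1 reads c2=3 → after 1×micro: -1; S2 reads c0=-2 → after 2×micro: 3 ⇒ (c0=-6, c1=-1, c2=3)
[Jacobi] macro 2: S0 reads c1=-1 → after 1×micro: -8; S1 reads c2=3 → after 1×micro: -1; S2 reads c0=-6 → after 2×micro: 1 ⇒ (c0=-8, c1=-1, c2=1)
[Jacobi] macro 3: S0 reads c1=-1 → after 1×micro: -11; S1 reads c2=1 → after 1×micro: 3; S2 reads c0=-8 → after 2×micro: 3 ⇒ (c0=-11, c1=3, c2=3)
[Jacobi] macro 4: S0 reads c1=3 → after 1×micro: -39/2; S1 reads c2=3 → after 1×micro: -1; S2 reads c0=-11 → after 2×micro: -1 ⇒ (c0=-39/2, c1=-1, c2=-1)
[Jacobi] macro 5: S0 reads c1=-1 → after 1×micro: -113/4; S1 reads c2=-1 → after 1×micro: -1; S2 reads c0=-39/2 → after 2×micro: 3 ⇒ (c0=-113/4, c1=-1, c2=3)
[Jacobi] macro 6: S0 reads c1=-1 → after 1×micro: -331/8; S1 reads c2=3 → after 1×micro: -1; S2 reads c0=-113/4 → after 2×micro: -1 ⇒ (c0=-331/8, c1=-1, c2=-1)
[Jacobi] macro 7: S0 reads c1=-1 → after 1×micro: -977/16; S1 reads c2=-1 → after 1×micro: -1; S2 reads c0=-331/8 → after 2×micro: 1 ⇒ (c0=-977/16, c1=-1, c2=1)
[Jacobi] macro 8: S0 reads c1=-1 → after 1×micro: -2899/32; S1 reads c2=1 → after 1×micro: 3; S2 reads c0=-977/16 → after 2×micro: 3 ⇒ (c0=-2899/32, c1=3, c2=3)
[Jacobi] macro 9: S0 reads c1=3 → after 1×micro: -8889/64; S1 reads c2=3 → after 1×micro: -1; S2 reads c0=-2899/32 → after 2×micro: 2 ⇒ (c0=-8889/64, c1=-1, c2=2)
[Jacobi] macro 10: S0 reads c1=-1 → after 1×micro: -26539/128; S1 reads c2=2 → after 1×micro: -2; S2 reads c0=-8889/64 → after 2×micro: 2 ⇒ (c0=-26539/128, c1=-2, c2=2)
[Gauss-Seidel] macro 1: S0 reads c1=3 → after 1×micro: -6; S1 reads c2=3 → after 1×micro: -1; S2 reads c0=-6 → after 2×micro: 1 ⇒ (c0=-6, c1=-1, c2=1)
[Gauss-Seidel] macro 2: S0 reads c1=-1 → after 1×micro: -8; S1 reads c2=1 → after 1×micro: 3; S2 reads c0=-8 → after 2×micro: 3 ⇒ (c0=-8, c1=3, c2=3)
[Gauss-Seidel] macro 3: S0 reads c1=3 → after 1×micro: -15; S1 reads c2=3 → after 1×micro: -1; S2 reads c0=-15 → after 2×micro: -2 ⇒ (c0=-15, c1=-1, c2=-2)
[Gauss-Seidel] macro 4: S0 reads c1=-1 → after 1×micro: -43/2; S1 reads c2=-2 → after 1×micro: -1; S2 reads c0=-43/2 → after 2×micro: -1 ⇒ (c0=-43/2, c1=-1, c2=-1)
[Gauss-Seidel] macro 5: S0 reads c1=-1 → after 1×micro: -125/4; S1 reads c2=-1 → after 1×micro: -1; S2 reads c0=-125/4 → after 2×micro: 3 ⇒ (c0=-125/4, c1=-1, c2=3)
[Gauss-Seidel] macro 6: S0 reads c1=-1 → after 1×micro: -367/8; S1 reads c2=3 → after 1×micro: -1; S2 reads c0=-367/8 → after 2×micro: -1 ⇒ (c0=-367/8, c1=-1, c2=-1)
[Gauss-Seidel] macro 7: S0 reads c1=-1 → after 1×micro: -1085/16; S1 reads c2=-1 → after 1×micro: -1; S2 reads c0=-1085/16 → after 2×micro: 3 ⇒ (c0=-1085/16, c1=-1, c2=3)
[Gauss-Seidel] macro 8: S0 reads c1=-1 → after 1×micro: -3223/32; S1 reads c2=3 → after 1×micro: -1; S2 reads c0=-3223/32 → after 2×micro: -1 ⇒ (c0=-3223/32, c1=-1, c2=-1)
[Gauss-Seidel] macro 9: S0 reads c1=-1 → after 1×micro: -9605/64; S1 reads c2=-1 → after 1×micro: -1; S2 reads c0=-9605/64 → after 2×micro: 2 ⇒ (c0=-9605/64, c1=-1, c2=2)
[Gauss-Seidel] macro 10: S0 reads c1=-1 → after 1×micro: -28687/128; S1 reads c2=2 → after 1×micro: -2; S2 reads c0=-28687/128 → after 2×micro: -2 ⇒ (c0=-28687/128, c1=-2, c2=-2)

first divergence at macro-step: 1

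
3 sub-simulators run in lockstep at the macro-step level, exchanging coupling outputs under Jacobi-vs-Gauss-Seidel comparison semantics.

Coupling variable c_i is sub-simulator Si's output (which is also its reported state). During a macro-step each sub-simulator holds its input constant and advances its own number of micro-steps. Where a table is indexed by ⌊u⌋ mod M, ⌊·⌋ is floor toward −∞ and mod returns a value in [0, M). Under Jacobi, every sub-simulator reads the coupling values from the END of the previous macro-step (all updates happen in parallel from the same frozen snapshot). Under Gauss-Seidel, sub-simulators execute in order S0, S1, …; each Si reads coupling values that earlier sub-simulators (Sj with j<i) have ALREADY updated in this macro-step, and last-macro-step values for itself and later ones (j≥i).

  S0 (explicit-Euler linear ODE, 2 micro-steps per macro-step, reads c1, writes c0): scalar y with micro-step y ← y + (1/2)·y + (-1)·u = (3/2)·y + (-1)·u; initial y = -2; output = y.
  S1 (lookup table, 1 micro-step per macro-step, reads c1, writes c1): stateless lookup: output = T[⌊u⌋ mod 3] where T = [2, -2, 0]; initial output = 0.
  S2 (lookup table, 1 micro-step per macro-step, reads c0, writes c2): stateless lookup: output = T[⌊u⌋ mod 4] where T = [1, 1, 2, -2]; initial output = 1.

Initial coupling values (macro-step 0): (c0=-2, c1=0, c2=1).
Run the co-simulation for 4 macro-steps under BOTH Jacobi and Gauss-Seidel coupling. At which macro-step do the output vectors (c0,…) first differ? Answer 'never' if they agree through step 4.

first divergence at macro-step: 1

[Jacobi] macro 1: S0 reads c1=0 → after 2×micro: -9/2; S1 reads c1=0 → after 1×micro: 2; S2 reads c0=-2 → after 1×micro: 2 ⇒ (c0=-9/2, c1=2, c2=2)
[Jacobi] macro 2: S0 reads c1=2 → after 2×micro: -121/8; S1 reads c1=2 → after 1×micro: 0; S2 reads c0=-9/2 → after 1×micro: -2 ⇒ (c0=-121/8, c1=0, c2=-2)
[Jacobi] macro 3: S0 reads c1=0 → after 2×micro: -1089/32; S1 reads c1=0 → after 1×micro: 2; S2 reads c0=-121/8 → after 1×micro: 1 ⇒ (c0=-1089/32, c1=2, c2=1)
[Jacobi] macro 4: S0 reads c1=2 → after 2×micro: -10441/128; S1 reads c1=2 → after 1×micro: 0; S2 reads c0=-1089/32 → after 1×micro: 1 ⇒ (c0=-10441/128, c1=0, c2=1)
[Gauss-Seidel] macro 1: S0 reads c1=0 → after 2×micro: -9/2; S1 reads c1=0 → after 1×micro: 2; S2 reads c0=-9/2 → after 1×micro: -2 ⇒ (c0=-9/2, c1=2, c2=-2)
[Gauss-Seidel] macro 2: S0 reads c1=2 → after 2×micro: -121/8; S1 reads c1=2 → after 1×micro: 0; S2 reads c0=-121/8 → after 1×micro: 1 ⇒ (c0=-121/8, c1=0, c2=1)
[Gauss-Seidel] macro 3: S0 reads c1=0 → after 2×micro: -1089/32; S1 reads c1=0 → after 1×micro: 2; S2 reads c0=-1089/32 → after 1×micro: 1 ⇒ (c0=-1089/32, c1=2, c2=1)
[Gauss-Seidel] macro 4: S0 reads c1=2 → after 2×micro: -10441/128; S1 reads c1=2 → after 1×micro: 0; S2 reads c0=-10441/128 → after 1×micro: 2 ⇒ (c0=-10441/128, c1=0, c2=2)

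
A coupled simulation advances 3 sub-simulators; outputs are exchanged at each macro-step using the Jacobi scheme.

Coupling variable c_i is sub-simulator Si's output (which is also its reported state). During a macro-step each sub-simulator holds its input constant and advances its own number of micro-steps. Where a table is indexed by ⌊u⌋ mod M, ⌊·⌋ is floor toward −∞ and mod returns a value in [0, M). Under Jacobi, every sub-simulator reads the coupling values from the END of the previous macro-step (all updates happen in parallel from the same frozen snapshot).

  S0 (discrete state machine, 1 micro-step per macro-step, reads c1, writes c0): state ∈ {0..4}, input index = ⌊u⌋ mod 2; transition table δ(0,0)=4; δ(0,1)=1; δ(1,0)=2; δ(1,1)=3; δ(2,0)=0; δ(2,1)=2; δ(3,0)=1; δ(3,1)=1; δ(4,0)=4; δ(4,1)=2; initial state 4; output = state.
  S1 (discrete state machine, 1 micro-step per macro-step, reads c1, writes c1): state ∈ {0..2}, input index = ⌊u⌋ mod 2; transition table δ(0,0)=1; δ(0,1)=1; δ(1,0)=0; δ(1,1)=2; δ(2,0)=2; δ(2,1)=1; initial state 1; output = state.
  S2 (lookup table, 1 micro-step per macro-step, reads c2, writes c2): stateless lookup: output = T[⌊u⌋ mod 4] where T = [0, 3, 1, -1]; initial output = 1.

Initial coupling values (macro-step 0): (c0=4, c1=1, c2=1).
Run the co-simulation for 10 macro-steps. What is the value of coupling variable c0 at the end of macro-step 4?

macro 1: S0 reads c1=1 → after 1×micro: 2; S1 reads c1=1 → after 1×micro: 2; S2 reads c2=1 → after 1×micro: 3 ⇒ (c0=2, c1=2, c2=3)
macro 2: S0 reads c1=2 → after 1×micro: 0; S1 reads c1=2 → after 1×micro: 2; S2 reads c2=3 → after 1×micro: -1 ⇒ (c0=0, c1=2, c2=-1)
macro 3: S0 reads c1=2 → after 1×micro: 4; S1 reads c1=2 → after 1×micro: 2; S2 reads c2=-1 → after 1×micro: -1 ⇒ (c0=4, c1=2, c2=-1)
macro 4: S0 reads c1=2 → after 1×micro: 4; S1 reads c1=2 → after 1×micro: 2; S2 reads c2=-1 → after 1×micro: -1 ⇒ (c0=4, c1=2, c2=-1)
macro 5: S0 reads c1=2 → after 1×micro: 4; S1 reads c1=2 → after 1×micro: 2; S2 reads c2=-1 → after 1×micro: -1 ⇒ (c0=4, c1=2, c2=-1)
macro 6: S0 reads c1=2 → after 1×micro: 4; S1 reads c1=2 → after 1×micro: 2; S2 reads c2=-1 → after 1×micro: -1 ⇒ (c0=4, c1=2, c2=-1)
macro 7: S0 reads c1=2 → after 1×micro: 4; S1 reads c1=2 → after 1×micro: 2; S2 reads c2=-1 → after 1×micro: -1 ⇒ (c0=4, c1=2, c2=-1)
macro 8: S0 reads c1=2 → after 1×micro: 4; S1 reads c1=2 → after 1×micro: 2; S2 reads c2=-1 → after 1×micro: -1 ⇒ (c0=4, c1=2, c2=-1)
macro 9: S0 reads c1=2 → after 1×micro: 4; S1 reads c1=2 → after 1×micro: 2; S2 reads c2=-1 → after 1×micro: -1 ⇒ (c0=4, c1=2, c2=-1)
macro 10: S0 reads c1=2 → after 1×micro: 4; S1 reads c1=2 → after 1×micro: 2; S2 reads c2=-1 → after 1×micro: -1 ⇒ (c0=4, c1=2, c2=-1)

c0 at macro-step 4 = 4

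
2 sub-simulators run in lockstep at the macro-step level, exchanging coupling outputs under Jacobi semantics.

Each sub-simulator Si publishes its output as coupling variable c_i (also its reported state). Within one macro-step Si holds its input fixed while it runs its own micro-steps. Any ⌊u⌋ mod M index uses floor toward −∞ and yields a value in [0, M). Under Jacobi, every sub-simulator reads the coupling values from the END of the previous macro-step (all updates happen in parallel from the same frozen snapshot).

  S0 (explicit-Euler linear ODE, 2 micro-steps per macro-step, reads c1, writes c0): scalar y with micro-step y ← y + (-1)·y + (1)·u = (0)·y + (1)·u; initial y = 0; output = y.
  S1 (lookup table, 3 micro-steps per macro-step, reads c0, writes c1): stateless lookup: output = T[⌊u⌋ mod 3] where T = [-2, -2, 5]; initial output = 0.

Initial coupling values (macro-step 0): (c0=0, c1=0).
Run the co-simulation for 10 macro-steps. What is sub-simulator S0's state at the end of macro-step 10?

S0 state at macro-step 10 = -2

macro 1: S0 reads c1=0 → after 2×micro: 0; S1 reads c0=0 → after 3×micro: -2 ⇒ (c0=0, c1=-2)
macro 2: S0 reads c1=-2 → after 2×micro: -2; S1 reads c0=0 → after 3×micro: -2 ⇒ (c0=-2, c1=-2)
macro 3: S0 reads c1=-2 → after 2×micro: -2; S1 reads c0=-2 → after 3×micro: -2 ⇒ (c0=-2, c1=-2)
macro 4: S0 reads c1=-2 → after 2×micro: -2; S1 reads c0=-2 → after 3×micro: -2 ⇒ (c0=-2, c1=-2)
macro 5: S0 reads c1=-2 → after 2×micro: -2; S1 reads c0=-2 → after 3×micro: -2 ⇒ (c0=-2, c1=-2)
macro 6: S0 reads c1=-2 → after 2×micro: -2; S1 reads c0=-2 → after 3×micro: -2 ⇒ (c0=-2, c1=-2)
macro 7: S0 reads c1=-2 → after 2×micro: -2; S1 reads c0=-2 → after 3×micro: -2 ⇒ (c0=-2, c1=-2)
macro 8: S0 reads c1=-2 → after 2×micro: -2; S1 reads c0=-2 → after 3×micro: -2 ⇒ (c0=-2, c1=-2)
macro 9: S0 reads c1=-2 → after 2×micro: -2; S1 reads c0=-2 → after 3×micro: -2 ⇒ (c0=-2, c1=-2)
macro 10: S0 reads c1=-2 → after 2×micro: -2; S1 reads c0=-2 → after 3×micro: -2 ⇒ (c0=-2, c1=-2)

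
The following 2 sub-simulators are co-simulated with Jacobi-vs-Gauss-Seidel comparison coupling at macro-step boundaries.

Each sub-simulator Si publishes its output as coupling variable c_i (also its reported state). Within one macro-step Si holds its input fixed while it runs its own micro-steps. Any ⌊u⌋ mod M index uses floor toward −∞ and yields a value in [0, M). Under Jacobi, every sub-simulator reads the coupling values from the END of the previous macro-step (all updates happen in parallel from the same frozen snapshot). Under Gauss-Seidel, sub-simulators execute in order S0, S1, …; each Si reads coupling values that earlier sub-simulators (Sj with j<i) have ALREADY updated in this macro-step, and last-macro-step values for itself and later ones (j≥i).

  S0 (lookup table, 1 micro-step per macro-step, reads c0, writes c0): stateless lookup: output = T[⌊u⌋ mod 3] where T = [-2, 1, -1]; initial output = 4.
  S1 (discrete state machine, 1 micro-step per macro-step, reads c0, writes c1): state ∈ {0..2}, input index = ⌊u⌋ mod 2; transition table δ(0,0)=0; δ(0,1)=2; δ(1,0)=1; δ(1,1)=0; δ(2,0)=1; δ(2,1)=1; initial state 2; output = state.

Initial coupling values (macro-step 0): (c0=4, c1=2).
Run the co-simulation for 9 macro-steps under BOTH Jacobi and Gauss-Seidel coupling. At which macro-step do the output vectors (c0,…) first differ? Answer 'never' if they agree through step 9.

first divergence at macro-step: never

[Jacobi] macro 1: S0 reads c0=4 → after 1×micro: 1; S1 reads c0=4 → after 1×micro: 1 ⇒ (c0=1, c1=1)
[Jacobi] macro 2: S0 reads c0=1 → after 1×micro: 1; S1 reads c0=1 → after 1×micro: 0 ⇒ (c0=1, c1=0)
[Jacobi] macro 3: S0 reads c0=1 → after 1×micro: 1; S1 reads c0=1 → after 1×micro: 2 ⇒ (c0=1, c1=2)
[Jacobi] macro 4: S0 reads c0=1 → after 1×micro: 1; S1 reads c0=1 → after 1×micro: 1 ⇒ (c0=1, c1=1)
[Jacobi] macro 5: S0 reads c0=1 → after 1×micro: 1; S1 reads c0=1 → after 1×micro: 0 ⇒ (c0=1, c1=0)
[Jacobi] macro 6: S0 reads c0=1 → after 1×micro: 1; S1 reads c0=1 → after 1×micro: 2 ⇒ (c0=1, c1=2)
[Jacobi] macro 7: S0 reads c0=1 → after 1×micro: 1; S1 reads c0=1 → after 1×micro: 1 ⇒ (c0=1, c1=1)
[Jacobi] macro 8: S0 reads c0=1 → after 1×micro: 1; S1 reads c0=1 → after 1×micro: 0 ⇒ (c0=1, c1=0)
[Jacobi] macro 9: S0 reads c0=1 → after 1×micro: 1; S1 reads c0=1 → after 1×micro: 2 ⇒ (c0=1, c1=2)
[Gauss-Seidel] macro 1: S0 reads c0=4 → after 1×micro: 1; S1 reads c0=1 → after 1×micro: 1 ⇒ (c0=1, c1=1)
[Gauss-Seidel] macro 2: S0 reads c0=1 → after 1×micro: 1; S1 reads c0=1 → after 1×micro: 0 ⇒ (c0=1, c1=0)
[Gauss-Seidel] macro 3: S0 reads c0=1 → after 1×micro: 1; S1 reads c0=1 → after 1×micro: 2 ⇒ (c0=1, c1=2)
[Gauss-Seidel] macro 4: S0 reads c0=1 → after 1×micro: 1; S1 reads c0=1 → after 1×micro: 1 ⇒ (c0=1, c1=1)
[Gauss-Seidel] macro 5: S0 reads c0=1 → after 1×micro: 1; S1 reads c0=1 → after 1×micro: 0 ⇒ (c0=1, c1=0)
[Gauss-Seidel] macro 6: S0 reads c0=1 → after 1×micro: 1; S1 reads c0=1 → after 1×micro: 2 ⇒ (c0=1, c1=2)
[Gauss-Seidel] macro 7: S0 reads c0=1 → after 1×micro: 1; S1 reads c0=1 → after 1×micro: 1 ⇒ (c0=1, c1=1)
[Gauss-Seidel] macro 8: S0 reads c0=1 → after 1×micro: 1; S1 reads c0=1 → after 1×micro: 0 ⇒ (c0=1, c1=0)
[Gauss-Seidel] macro 9: S0 reads c0=1 → after 1×micro: 1; S1 reads c0=1 → after 1×micro: 2 ⇒ (c0=1, c1=2)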